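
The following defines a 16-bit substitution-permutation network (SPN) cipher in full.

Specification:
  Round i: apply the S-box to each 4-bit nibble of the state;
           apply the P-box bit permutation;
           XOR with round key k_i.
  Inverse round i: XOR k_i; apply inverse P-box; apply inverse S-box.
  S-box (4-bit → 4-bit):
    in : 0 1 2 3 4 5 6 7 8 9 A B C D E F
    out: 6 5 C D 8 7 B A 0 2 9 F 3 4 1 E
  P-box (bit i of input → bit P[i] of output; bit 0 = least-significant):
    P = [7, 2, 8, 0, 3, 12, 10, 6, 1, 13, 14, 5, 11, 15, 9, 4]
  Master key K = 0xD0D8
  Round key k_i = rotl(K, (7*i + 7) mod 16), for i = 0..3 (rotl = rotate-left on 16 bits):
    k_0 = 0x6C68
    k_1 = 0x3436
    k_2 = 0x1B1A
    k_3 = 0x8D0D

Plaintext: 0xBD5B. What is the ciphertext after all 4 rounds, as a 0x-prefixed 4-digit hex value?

s_0 = plaintext = 0xBD5B
s_1 = Round(s_0, k_0) = 0xB3F5
s_2 = Round(s_1, k_1) = 0xEBC0
s_3 = Round(s_2, k_2) = 0x6234
s_4 = Round(s_3, k_3) = 0x4174

0x4174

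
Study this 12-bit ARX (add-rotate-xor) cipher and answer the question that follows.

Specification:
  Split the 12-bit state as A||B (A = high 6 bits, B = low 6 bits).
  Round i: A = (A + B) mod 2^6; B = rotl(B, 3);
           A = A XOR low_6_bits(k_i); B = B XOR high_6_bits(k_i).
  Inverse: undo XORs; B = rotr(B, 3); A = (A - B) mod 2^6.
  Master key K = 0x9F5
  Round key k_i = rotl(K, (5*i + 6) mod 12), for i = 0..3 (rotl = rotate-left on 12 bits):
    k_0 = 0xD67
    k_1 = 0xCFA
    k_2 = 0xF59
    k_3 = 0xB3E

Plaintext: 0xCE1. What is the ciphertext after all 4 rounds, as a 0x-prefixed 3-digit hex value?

s_0 = plaintext = 0xCE1
s_1 = Round(s_0, k_0) = 0xCF9
s_2 = Round(s_1, k_1) = 0x5BC
s_3 = Round(s_2, k_2) = 0x2DA
s_4 = Round(s_3, k_3) = 0x6FF

0x6FF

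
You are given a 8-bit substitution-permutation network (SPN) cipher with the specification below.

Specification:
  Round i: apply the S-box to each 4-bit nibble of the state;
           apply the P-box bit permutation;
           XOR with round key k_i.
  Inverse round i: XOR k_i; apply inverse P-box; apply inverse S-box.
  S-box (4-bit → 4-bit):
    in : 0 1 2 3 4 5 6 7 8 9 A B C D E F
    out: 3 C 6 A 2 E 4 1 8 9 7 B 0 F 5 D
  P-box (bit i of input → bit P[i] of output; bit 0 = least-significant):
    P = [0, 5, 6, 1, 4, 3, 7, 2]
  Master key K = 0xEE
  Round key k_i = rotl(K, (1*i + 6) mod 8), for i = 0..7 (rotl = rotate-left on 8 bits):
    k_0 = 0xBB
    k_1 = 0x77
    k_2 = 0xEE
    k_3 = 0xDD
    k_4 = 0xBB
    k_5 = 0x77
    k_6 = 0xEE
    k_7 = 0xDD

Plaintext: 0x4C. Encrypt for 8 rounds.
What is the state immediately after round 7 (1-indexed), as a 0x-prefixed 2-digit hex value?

s_0 = plaintext = 0x4C
s_1 = Round(s_0, k_0) = 0xB3
s_2 = Round(s_1, k_1) = 0x49
s_3 = Round(s_2, k_2) = 0xE5
s_4 = Round(s_3, k_3) = 0x2F
s_5 = Round(s_4, k_4) = 0x70
s_6 = Round(s_5, k_5) = 0x46
s_7 = Round(s_6, k_6) = 0xA6
s_8 = Round(s_7, k_7) = 0x05

0xA6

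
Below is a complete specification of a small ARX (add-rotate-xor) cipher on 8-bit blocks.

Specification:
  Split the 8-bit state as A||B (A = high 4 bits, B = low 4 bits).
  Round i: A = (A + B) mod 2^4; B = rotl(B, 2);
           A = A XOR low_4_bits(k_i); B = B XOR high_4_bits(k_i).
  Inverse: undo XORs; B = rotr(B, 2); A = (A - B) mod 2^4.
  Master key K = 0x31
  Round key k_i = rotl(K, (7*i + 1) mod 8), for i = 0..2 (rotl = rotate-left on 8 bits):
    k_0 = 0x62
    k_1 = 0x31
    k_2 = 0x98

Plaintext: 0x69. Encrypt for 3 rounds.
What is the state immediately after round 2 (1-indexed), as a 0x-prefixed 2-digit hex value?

0xC3

s_0 = plaintext = 0x69
s_1 = Round(s_0, k_0) = 0xD0
s_2 = Round(s_1, k_1) = 0xC3
s_3 = Round(s_2, k_2) = 0x75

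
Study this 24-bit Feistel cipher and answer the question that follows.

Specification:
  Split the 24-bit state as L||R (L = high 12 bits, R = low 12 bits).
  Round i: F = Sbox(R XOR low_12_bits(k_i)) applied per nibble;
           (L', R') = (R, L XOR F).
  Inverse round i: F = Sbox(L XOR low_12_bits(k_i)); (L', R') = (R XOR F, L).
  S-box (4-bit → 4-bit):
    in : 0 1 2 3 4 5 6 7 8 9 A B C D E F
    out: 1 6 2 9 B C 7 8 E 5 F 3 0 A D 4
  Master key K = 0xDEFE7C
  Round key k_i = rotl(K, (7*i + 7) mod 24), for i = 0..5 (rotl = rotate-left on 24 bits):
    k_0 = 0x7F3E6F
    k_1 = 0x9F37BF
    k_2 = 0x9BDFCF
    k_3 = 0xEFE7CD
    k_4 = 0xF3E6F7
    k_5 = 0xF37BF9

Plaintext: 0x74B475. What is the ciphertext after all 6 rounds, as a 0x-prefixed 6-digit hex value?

0x04708B

s_0 = plaintext = 0x74B475
s_1 = Round(s_0, k_0) = 0x475824
s_2 = Round(s_1, k_1) = 0x824026
s_3 = Round(s_2, k_2) = 0x026CF1
s_4 = Round(s_3, k_3) = 0xCF13B6
s_5 = Round(s_4, k_4) = 0x3B6047
s_6 = Round(s_5, k_5) = 0x04708B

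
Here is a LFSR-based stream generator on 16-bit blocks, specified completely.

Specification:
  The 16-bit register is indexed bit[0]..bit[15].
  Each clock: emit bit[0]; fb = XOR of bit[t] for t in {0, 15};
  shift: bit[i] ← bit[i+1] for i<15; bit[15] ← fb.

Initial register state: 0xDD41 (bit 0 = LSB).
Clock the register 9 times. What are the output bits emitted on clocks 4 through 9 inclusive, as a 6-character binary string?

reg_0 = 0xDD41
clock 1: out=1, reg = 0x6EA0
clock 2: out=0, reg = 0x3750
clock 3: out=0, reg = 0x1BA8
clock 4: out=0, reg = 0x0DD4
clock 5: out=0, reg = 0x06EA
clock 6: out=0, reg = 0x0375
clock 7: out=1, reg = 0x81BA
clock 8: out=0, reg = 0xC0DD
clock 9: out=1, reg = 0x606E

000101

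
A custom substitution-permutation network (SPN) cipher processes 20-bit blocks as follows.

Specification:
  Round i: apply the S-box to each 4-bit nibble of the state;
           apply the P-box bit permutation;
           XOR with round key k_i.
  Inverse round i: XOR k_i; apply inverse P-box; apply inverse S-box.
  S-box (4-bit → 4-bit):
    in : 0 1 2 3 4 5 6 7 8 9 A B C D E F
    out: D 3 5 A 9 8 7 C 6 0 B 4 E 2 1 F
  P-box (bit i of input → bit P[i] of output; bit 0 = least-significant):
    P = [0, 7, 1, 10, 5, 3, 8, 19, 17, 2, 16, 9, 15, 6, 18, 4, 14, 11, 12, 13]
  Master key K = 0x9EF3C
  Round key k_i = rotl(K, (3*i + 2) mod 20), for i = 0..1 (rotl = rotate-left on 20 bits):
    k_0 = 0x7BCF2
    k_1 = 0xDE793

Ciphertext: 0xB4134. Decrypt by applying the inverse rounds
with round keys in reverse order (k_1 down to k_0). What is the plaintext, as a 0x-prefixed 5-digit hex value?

s_0 = ciphertext = 0xB4134
s_1 = InvRound(s_0, k_1) = 0x52AEF
s_2 = InvRound(s_1, k_0) = 0xB4AD4

0xB4AD4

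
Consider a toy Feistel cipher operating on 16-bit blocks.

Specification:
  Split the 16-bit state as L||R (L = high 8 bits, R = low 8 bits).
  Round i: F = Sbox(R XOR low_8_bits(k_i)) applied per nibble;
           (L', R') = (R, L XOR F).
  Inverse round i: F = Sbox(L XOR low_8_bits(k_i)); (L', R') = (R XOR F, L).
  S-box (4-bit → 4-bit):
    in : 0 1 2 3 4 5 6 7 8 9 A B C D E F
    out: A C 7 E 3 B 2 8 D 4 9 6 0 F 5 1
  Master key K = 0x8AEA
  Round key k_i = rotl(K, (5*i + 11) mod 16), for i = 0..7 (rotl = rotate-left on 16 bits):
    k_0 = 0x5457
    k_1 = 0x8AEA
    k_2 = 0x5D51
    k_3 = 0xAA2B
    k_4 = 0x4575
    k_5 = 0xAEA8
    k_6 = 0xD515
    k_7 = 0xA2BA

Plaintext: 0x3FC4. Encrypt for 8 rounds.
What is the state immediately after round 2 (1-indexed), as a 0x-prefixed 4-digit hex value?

s_0 = plaintext = 0x3FC4
s_1 = Round(s_0, k_0) = 0xC471
s_2 = Round(s_1, k_1) = 0x7182
s_3 = Round(s_2, k_2) = 0x828F
s_4 = Round(s_3, k_3) = 0x8F11
s_5 = Round(s_4, k_4) = 0x11AC
s_6 = Round(s_5, k_5) = 0xACB2
s_7 = Round(s_6, k_6) = 0xB234
s_8 = Round(s_7, k_7) = 0x3467

0x7182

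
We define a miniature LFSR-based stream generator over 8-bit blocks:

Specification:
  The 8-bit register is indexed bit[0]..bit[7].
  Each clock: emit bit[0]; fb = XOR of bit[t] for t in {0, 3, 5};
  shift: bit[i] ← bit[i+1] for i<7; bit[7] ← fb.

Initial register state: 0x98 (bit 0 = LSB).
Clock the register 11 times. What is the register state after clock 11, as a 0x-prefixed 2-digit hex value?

0x7A

reg_0 = 0x98
clock 1: out=0, reg = 0xCC
clock 2: out=0, reg = 0xE6
clock 3: out=0, reg = 0xF3
clock 4: out=1, reg = 0x79
clock 5: out=1, reg = 0xBC
clock 6: out=0, reg = 0x5E
clock 7: out=0, reg = 0xAF
clock 8: out=1, reg = 0xD7
clock 9: out=1, reg = 0xEB
clock 10: out=1, reg = 0xF5
clock 11: out=1, reg = 0x7A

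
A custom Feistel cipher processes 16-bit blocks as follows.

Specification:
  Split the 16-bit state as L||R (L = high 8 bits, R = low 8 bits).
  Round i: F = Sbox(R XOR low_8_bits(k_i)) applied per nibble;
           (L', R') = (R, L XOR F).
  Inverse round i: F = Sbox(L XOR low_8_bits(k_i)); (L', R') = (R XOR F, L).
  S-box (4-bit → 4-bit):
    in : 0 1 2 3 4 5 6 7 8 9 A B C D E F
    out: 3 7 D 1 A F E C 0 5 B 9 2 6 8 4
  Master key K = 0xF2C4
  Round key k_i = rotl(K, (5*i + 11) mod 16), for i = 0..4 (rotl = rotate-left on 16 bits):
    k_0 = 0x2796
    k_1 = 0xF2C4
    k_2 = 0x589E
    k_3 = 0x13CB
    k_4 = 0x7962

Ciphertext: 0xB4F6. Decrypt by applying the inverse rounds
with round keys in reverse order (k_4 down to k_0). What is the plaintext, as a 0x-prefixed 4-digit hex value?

0xD35A

s_0 = ciphertext = 0xB4F6
s_1 = InvRound(s_0, k_4) = 0x98B4
s_2 = InvRound(s_1, k_3) = 0x4598
s_3 = InvRound(s_2, k_2) = 0xF145
s_4 = InvRound(s_3, k_1) = 0x5AF1
s_5 = InvRound(s_4, k_0) = 0xD35A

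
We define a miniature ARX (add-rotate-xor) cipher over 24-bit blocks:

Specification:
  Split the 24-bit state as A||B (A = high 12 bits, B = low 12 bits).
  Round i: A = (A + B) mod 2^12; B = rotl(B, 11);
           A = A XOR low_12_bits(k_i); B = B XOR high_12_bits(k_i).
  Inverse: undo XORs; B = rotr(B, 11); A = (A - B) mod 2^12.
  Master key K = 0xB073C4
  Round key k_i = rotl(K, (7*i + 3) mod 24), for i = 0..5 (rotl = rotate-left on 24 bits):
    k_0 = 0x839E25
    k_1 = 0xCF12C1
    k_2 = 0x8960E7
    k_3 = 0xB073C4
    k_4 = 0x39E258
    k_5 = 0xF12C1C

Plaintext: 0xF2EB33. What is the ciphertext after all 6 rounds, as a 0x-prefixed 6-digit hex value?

s_0 = plaintext = 0xF2EB33
s_1 = Round(s_0, k_0) = 0x4445A0
s_2 = Round(s_1, k_1) = 0xB25E21
s_3 = Round(s_2, k_2) = 0x9A1786
s_4 = Round(s_3, k_3) = 0x2E38C4
s_5 = Round(s_4, k_4) = 0x9FF7FC
s_6 = Round(s_5, k_5) = 0xDE7CEC

0xDE7CEC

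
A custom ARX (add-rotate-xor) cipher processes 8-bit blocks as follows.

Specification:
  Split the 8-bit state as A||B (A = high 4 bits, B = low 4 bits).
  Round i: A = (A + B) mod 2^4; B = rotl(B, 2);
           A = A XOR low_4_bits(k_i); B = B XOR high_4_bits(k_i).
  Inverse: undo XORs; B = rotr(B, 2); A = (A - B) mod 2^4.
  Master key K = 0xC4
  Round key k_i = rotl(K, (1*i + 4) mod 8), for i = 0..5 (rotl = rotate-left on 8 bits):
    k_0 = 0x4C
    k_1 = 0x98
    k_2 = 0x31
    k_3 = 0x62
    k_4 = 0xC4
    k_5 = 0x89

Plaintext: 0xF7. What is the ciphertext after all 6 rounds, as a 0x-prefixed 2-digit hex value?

0xEE

s_0 = plaintext = 0xF7
s_1 = Round(s_0, k_0) = 0xA9
s_2 = Round(s_1, k_1) = 0xBF
s_3 = Round(s_2, k_2) = 0xBC
s_4 = Round(s_3, k_3) = 0x55
s_5 = Round(s_4, k_4) = 0xE9
s_6 = Round(s_5, k_5) = 0xEE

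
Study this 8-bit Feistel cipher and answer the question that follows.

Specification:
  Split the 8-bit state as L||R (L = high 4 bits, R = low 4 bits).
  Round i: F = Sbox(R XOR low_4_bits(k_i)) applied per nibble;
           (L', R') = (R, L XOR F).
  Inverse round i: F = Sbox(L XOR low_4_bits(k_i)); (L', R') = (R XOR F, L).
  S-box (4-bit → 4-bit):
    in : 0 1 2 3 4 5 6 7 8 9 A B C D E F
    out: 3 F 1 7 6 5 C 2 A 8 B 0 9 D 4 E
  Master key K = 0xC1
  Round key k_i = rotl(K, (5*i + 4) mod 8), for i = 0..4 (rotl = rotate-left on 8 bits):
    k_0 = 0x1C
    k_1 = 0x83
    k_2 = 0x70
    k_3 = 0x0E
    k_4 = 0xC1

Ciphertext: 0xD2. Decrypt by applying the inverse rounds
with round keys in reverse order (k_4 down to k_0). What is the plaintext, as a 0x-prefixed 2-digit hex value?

s_0 = ciphertext = 0xD2
s_1 = InvRound(s_0, k_4) = 0xBD
s_2 = InvRound(s_1, k_3) = 0x8B
s_3 = InvRound(s_2, k_2) = 0x18
s_4 = InvRound(s_3, k_1) = 0x91
s_5 = InvRound(s_4, k_0) = 0x49

0x49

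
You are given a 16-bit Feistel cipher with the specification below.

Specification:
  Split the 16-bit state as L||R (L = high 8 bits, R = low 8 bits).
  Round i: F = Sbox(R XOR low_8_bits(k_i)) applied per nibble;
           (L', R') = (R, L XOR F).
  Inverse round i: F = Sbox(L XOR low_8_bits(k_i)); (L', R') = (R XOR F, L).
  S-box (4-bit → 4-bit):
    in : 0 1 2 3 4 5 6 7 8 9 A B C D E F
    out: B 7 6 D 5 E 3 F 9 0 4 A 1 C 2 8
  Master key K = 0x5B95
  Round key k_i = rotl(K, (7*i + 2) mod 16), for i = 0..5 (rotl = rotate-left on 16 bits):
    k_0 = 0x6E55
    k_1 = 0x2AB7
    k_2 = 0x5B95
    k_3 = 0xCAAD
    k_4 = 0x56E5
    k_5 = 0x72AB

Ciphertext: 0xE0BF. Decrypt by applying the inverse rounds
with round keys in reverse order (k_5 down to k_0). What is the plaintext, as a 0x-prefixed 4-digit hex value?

s_0 = ciphertext = 0xE0BF
s_1 = InvRound(s_0, k_5) = 0xE5E0
s_2 = InvRound(s_1, k_4) = 0x5BE5
s_3 = InvRound(s_2, k_3) = 0x665B
s_4 = InvRound(s_3, k_2) = 0xD666
s_5 = InvRound(s_4, k_1) = 0x51D6
s_6 = InvRound(s_5, k_0) = 0x6351

0x6351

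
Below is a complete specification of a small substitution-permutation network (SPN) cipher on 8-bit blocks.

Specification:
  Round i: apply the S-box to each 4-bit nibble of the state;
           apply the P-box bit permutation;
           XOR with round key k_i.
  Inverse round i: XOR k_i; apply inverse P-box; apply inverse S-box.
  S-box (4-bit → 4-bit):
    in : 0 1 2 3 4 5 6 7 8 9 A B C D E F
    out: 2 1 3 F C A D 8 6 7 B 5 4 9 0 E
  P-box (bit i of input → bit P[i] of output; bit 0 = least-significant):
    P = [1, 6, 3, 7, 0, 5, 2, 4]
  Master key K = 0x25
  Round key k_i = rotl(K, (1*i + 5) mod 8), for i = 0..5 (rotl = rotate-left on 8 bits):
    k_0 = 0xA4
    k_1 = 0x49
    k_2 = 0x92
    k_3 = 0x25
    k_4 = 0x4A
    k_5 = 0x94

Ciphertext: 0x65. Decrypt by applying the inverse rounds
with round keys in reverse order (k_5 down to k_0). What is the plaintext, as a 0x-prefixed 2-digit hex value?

s_0 = ciphertext = 0x65
s_1 = InvRound(s_0, k_5) = 0xA5
s_2 = InvRound(s_1, k_4) = 0x93
s_3 = InvRound(s_2, k_3) = 0xFD
s_4 = InvRound(s_3, k_2) = 0x99
s_5 = InvRound(s_4, k_1) = 0x75
s_6 = InvRound(s_5, k_0) = 0xD5

0xD5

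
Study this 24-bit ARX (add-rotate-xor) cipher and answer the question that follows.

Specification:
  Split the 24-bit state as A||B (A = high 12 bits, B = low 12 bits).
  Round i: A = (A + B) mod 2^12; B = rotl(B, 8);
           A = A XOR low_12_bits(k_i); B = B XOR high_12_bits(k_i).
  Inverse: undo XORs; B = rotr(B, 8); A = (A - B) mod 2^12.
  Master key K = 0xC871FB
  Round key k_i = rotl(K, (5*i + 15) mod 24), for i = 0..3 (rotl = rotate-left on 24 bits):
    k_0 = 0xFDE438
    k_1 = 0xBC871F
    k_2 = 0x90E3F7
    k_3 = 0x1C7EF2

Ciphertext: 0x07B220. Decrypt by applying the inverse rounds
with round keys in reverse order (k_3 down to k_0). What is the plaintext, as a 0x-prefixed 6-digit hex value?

s_0 = ciphertext = 0x07B220
s_1 = InvRound(s_0, k_3) = 0x016E73
s_2 = InvRound(s_1, k_2) = 0xC0A7D7
s_3 = InvRound(s_2, k_1) = 0x9191FC
s_4 = InvRound(s_3, k_0) = 0xAF322E

0xAF322E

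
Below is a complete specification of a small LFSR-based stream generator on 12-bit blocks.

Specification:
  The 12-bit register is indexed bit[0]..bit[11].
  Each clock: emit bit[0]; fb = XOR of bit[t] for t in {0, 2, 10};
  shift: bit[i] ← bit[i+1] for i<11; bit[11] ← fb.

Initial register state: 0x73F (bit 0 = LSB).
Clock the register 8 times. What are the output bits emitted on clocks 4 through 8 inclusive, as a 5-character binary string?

11100

reg_0 = 0x73F
clock 1: out=1, reg = 0xB9F
clock 2: out=1, reg = 0x5CF
clock 3: out=1, reg = 0xAE7
clock 4: out=1, reg = 0x573
clock 5: out=1, reg = 0x2B9
clock 6: out=1, reg = 0x95C
clock 7: out=0, reg = 0xCAE
clock 8: out=0, reg = 0x657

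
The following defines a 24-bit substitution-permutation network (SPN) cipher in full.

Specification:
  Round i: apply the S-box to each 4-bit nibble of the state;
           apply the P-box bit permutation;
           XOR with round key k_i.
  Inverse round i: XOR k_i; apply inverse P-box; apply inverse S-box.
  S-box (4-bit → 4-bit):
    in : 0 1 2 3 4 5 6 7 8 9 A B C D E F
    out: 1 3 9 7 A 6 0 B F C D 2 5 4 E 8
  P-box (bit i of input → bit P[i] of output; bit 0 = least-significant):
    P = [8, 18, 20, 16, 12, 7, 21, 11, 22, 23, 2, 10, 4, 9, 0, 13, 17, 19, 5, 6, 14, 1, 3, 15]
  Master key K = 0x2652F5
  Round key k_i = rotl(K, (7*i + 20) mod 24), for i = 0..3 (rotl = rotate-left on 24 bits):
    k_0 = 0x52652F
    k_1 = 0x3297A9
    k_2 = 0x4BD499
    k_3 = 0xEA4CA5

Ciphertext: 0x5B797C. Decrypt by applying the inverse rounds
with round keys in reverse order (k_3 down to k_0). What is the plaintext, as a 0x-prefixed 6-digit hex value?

s_0 = ciphertext = 0x5B797C
s_1 = InvRound(s_0, k_3) = 0xDFA43A
s_2 = InvRound(s_1, k_2) = 0x1D9B15
s_3 = InvRound(s_2, k_1) = 0xD309E4
s_4 = InvRound(s_3, k_0) = 0x3F944F

0x3F944F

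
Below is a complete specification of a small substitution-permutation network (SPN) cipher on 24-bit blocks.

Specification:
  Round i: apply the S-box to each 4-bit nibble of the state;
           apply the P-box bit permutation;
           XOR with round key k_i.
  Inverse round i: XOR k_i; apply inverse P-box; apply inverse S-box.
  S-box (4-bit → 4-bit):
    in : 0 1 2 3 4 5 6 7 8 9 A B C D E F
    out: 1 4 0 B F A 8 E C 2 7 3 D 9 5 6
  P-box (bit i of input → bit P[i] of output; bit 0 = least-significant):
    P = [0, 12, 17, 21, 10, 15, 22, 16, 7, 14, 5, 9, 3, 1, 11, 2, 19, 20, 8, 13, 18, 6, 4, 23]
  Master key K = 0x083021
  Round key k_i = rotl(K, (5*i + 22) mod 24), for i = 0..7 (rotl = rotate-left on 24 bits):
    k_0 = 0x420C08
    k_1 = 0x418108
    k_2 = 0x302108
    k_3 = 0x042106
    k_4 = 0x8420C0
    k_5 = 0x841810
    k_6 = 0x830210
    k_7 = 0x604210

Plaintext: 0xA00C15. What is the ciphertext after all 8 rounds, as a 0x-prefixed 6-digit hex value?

s_0 = plaintext = 0xA00C15
s_1 = Round(s_0, k_0) = 0x2E1EF0
s_2 = Round(s_1, k_1) = 0x0908A9
s_3 = Round(s_2, k_2) = 0x64B720
s_4 = Round(s_3, k_3) = 0x9C422D
s_5 = Round(s_4, k_4) = 0xAC098F
s_6 = Round(s_5, k_5) = 0xCB6948
s_7 = Round(s_6, k_6) = 0x7CC604
s_8 = Round(s_7, k_7) = 0xCA7D4D

0xCA7D4D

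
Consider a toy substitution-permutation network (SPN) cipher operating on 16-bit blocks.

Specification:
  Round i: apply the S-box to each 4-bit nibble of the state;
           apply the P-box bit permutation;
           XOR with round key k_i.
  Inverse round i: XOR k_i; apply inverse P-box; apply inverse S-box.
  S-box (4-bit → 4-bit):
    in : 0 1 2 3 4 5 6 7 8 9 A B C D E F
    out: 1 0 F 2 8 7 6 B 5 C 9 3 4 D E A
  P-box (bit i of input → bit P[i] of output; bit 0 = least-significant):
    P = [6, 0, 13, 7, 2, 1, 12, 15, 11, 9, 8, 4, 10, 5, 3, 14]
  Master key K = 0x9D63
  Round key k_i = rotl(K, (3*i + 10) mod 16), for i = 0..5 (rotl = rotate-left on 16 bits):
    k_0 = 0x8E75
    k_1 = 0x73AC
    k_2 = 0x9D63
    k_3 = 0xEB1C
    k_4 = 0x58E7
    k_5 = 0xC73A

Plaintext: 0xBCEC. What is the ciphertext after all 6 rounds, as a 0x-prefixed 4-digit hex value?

0x1B7F

s_0 = plaintext = 0xBCEC
s_1 = Round(s_0, k_0) = 0x3B57
s_2 = Round(s_1, k_1) = 0x694B
s_3 = Round(s_2, k_2) = 0x1C1A
s_4 = Round(s_3, k_3) = 0xEADC
s_5 = Round(s_4, k_4) = 0xA0DB
s_6 = Round(s_5, k_5) = 0x1B7F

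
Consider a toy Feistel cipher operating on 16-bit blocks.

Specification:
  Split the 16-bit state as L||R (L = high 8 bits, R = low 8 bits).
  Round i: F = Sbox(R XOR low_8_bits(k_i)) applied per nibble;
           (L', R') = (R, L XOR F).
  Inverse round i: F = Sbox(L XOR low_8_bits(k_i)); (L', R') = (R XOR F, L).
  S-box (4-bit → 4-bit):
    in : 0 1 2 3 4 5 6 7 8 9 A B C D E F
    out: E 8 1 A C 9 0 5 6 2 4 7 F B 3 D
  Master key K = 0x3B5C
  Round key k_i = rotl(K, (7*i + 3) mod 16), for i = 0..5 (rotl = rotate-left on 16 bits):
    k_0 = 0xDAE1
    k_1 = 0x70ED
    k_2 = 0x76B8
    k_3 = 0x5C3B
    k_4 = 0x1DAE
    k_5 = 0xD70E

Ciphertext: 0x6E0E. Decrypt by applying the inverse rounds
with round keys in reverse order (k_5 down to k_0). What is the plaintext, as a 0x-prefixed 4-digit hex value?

s_0 = ciphertext = 0x6E0E
s_1 = InvRound(s_0, k_5) = 0x006E
s_2 = InvRound(s_1, k_4) = 0x2D00
s_3 = InvRound(s_2, k_3) = 0x802D
s_4 = InvRound(s_3, k_2) = 0x8B80
s_5 = InvRound(s_4, k_1) = 0x808B
s_6 = InvRound(s_5, k_0) = 0x8380

0x8380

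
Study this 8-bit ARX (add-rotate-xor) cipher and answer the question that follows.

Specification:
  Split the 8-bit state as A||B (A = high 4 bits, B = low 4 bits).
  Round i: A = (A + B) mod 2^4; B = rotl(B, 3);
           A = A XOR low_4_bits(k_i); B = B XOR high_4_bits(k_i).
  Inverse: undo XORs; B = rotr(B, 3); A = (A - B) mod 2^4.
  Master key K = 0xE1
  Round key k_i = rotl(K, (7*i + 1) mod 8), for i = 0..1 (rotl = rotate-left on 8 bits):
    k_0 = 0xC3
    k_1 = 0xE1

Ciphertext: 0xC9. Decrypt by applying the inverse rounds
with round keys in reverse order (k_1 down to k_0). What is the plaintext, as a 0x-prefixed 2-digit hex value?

0x84

s_0 = ciphertext = 0xC9
s_1 = InvRound(s_0, k_1) = 0xFE
s_2 = InvRound(s_1, k_0) = 0x84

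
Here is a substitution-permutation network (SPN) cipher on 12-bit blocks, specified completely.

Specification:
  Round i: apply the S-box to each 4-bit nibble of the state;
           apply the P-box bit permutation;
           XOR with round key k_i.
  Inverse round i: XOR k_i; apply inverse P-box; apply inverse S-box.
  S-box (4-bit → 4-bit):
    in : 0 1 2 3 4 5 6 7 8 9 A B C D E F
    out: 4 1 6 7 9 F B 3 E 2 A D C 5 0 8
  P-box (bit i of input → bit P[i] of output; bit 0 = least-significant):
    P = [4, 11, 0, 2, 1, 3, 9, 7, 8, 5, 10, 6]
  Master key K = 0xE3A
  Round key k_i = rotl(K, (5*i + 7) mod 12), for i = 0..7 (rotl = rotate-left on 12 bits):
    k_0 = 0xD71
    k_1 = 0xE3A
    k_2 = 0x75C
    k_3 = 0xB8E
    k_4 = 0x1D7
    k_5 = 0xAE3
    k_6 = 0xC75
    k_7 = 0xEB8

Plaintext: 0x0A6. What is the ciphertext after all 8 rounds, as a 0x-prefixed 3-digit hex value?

s_0 = plaintext = 0x0A6
s_1 = Round(s_0, k_0) = 0x1ED
s_2 = Round(s_1, k_1) = 0xF2B
s_3 = Round(s_2, k_2) = 0x501
s_4 = Round(s_3, k_3) = 0xCFE
s_5 = Round(s_4, k_4) = 0x517
s_6 = Round(s_5, k_5) = 0x791
s_7 = Round(s_6, k_6) = 0xD4D
s_8 = Round(s_7, k_7) = 0xB2B

0xB2B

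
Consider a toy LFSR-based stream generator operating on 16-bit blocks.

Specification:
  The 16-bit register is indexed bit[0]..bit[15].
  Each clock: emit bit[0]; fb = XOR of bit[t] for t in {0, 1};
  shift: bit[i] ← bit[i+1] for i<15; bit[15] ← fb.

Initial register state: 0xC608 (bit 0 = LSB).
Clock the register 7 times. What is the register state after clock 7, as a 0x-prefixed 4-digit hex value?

0x198C

reg_0 = 0xC608
clock 1: out=0, reg = 0x6304
clock 2: out=0, reg = 0x3182
clock 3: out=0, reg = 0x98C1
clock 4: out=1, reg = 0xCC60
clock 5: out=0, reg = 0x6630
clock 6: out=0, reg = 0x3318
clock 7: out=0, reg = 0x198C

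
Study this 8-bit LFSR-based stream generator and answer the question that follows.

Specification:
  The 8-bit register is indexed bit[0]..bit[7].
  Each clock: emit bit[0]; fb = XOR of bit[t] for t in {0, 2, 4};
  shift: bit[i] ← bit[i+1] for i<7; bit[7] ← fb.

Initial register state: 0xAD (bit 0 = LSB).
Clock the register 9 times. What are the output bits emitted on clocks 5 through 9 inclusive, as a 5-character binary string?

01010

reg_0 = 0xAD
clock 1: out=1, reg = 0x56
clock 2: out=0, reg = 0x2B
clock 3: out=1, reg = 0x95
clock 4: out=1, reg = 0xCA
clock 5: out=0, reg = 0x65
clock 6: out=1, reg = 0x32
clock 7: out=0, reg = 0x99
clock 8: out=1, reg = 0x4C
clock 9: out=0, reg = 0xA6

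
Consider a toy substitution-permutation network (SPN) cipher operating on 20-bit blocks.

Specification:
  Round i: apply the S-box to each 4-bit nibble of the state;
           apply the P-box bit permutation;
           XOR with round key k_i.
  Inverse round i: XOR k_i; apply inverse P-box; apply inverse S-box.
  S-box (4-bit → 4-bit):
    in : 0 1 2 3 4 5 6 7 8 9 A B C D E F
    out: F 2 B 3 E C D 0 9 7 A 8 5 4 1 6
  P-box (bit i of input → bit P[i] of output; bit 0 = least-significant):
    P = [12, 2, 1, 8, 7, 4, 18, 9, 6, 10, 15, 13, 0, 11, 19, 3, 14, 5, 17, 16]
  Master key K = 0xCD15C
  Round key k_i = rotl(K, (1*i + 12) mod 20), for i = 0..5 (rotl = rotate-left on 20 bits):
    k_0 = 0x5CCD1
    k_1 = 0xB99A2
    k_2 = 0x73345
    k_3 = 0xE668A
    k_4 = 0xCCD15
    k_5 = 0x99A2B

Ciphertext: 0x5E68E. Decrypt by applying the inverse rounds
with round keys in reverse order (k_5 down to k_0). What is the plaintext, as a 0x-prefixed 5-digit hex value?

0xFE35B

s_0 = ciphertext = 0x5E68E
s_1 = InvRound(s_0, k_5) = 0x39AC3
s_2 = InvRound(s_1, k_4) = 0x6D300
s_3 = InvRound(s_2, k_3) = 0x754E6
s_4 = InvRound(s_3, k_2) = 0x3EA85
s_5 = InvRound(s_4, k_1) = 0x3CBB0
s_6 = InvRound(s_5, k_0) = 0xFE35B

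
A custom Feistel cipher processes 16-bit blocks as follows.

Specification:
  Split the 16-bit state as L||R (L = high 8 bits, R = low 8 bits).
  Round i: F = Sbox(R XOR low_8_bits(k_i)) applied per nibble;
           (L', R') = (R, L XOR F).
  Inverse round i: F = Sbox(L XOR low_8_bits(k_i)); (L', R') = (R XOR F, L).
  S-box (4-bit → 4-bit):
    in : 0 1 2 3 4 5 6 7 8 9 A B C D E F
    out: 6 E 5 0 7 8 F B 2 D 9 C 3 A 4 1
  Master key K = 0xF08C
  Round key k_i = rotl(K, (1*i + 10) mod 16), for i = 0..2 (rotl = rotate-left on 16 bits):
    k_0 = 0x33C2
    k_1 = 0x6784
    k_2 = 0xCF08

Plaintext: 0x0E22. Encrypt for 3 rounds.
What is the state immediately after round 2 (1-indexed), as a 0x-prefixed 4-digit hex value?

s_0 = plaintext = 0x0E22
s_1 = Round(s_0, k_0) = 0x2248
s_2 = Round(s_1, k_1) = 0x4811
s_3 = Round(s_2, k_2) = 0x11A5

0x4811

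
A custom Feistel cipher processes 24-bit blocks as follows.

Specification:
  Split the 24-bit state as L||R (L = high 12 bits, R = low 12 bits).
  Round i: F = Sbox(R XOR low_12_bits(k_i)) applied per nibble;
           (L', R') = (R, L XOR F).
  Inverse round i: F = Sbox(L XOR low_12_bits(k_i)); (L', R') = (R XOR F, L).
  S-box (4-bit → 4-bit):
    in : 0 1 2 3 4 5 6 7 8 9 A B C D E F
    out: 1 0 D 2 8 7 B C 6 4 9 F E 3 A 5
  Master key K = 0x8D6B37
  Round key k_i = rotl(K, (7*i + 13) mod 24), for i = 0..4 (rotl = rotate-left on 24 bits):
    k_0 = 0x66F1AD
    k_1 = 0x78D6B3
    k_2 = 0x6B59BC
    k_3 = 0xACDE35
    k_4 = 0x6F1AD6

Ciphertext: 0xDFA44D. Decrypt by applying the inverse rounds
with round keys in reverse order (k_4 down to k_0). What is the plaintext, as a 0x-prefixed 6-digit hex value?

0xB4A963

s_0 = ciphertext = 0xDFA44D
s_1 = InvRound(s_0, k_4) = 0x893DFA
s_2 = InvRound(s_1, k_3) = 0x661893
s_3 = InvRound(s_2, k_2) = 0xDA0661
s_4 = InvRound(s_3, k_1) = 0x963DA0
s_5 = InvRound(s_4, k_0) = 0xB4A963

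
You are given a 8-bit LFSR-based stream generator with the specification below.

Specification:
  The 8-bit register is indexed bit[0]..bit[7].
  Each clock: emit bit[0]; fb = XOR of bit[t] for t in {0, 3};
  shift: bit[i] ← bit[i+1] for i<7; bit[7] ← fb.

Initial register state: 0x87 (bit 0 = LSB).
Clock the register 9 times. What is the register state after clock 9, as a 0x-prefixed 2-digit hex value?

0xBB

reg_0 = 0x87
clock 1: out=1, reg = 0xC3
clock 2: out=1, reg = 0xE1
clock 3: out=1, reg = 0xF0
clock 4: out=0, reg = 0x78
clock 5: out=0, reg = 0xBC
clock 6: out=0, reg = 0xDE
clock 7: out=0, reg = 0xEF
clock 8: out=1, reg = 0x77
clock 9: out=1, reg = 0xBB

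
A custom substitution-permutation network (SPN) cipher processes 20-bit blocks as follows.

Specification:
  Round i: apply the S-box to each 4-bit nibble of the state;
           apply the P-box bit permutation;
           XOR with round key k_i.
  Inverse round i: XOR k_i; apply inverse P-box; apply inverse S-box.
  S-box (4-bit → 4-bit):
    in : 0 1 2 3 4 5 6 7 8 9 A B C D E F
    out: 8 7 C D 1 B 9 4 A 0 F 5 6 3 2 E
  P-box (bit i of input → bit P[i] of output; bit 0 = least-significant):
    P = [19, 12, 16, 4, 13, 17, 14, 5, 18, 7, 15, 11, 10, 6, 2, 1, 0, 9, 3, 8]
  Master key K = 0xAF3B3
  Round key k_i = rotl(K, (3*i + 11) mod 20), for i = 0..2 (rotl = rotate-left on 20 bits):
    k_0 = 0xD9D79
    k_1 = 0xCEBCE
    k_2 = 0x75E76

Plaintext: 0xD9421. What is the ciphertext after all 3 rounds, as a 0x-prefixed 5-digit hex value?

s_0 = plaintext = 0xD9421
s_1 = Round(s_0, k_0) = 0x0CF58
s_2 = Round(s_1, k_1) = 0xE523A
s_3 = Round(s_2, k_2) = 0xEA004

0xEA004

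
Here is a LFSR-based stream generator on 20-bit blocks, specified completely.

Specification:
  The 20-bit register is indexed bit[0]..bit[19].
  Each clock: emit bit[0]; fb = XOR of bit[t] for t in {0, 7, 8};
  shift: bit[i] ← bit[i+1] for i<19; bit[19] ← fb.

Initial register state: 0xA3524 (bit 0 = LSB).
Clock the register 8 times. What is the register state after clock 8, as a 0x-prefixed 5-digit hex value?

reg_0 = 0xA3524
clock 1: out=0, reg = 0xD1A92
clock 2: out=0, reg = 0xE8D49
clock 3: out=1, reg = 0x746A4
clock 4: out=0, reg = 0xBA352
clock 5: out=0, reg = 0xDD1A9
clock 6: out=1, reg = 0xEE8D4
clock 7: out=0, reg = 0xF746A
clock 8: out=0, reg = 0x7BA35

0x7BA35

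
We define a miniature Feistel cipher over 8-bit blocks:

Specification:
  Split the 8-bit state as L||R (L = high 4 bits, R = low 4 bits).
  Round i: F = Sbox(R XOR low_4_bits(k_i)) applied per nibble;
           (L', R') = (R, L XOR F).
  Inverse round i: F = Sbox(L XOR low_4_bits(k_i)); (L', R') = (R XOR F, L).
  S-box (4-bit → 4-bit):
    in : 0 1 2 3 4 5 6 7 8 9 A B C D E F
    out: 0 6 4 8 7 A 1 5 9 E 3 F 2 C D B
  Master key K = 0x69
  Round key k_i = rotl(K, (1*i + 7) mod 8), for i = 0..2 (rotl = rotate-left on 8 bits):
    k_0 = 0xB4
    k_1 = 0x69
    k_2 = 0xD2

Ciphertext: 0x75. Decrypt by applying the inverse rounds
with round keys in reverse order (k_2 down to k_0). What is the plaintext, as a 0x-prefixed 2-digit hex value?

0xB6

s_0 = ciphertext = 0x75
s_1 = InvRound(s_0, k_2) = 0xF7
s_2 = InvRound(s_1, k_1) = 0x6F
s_3 = InvRound(s_2, k_0) = 0xB6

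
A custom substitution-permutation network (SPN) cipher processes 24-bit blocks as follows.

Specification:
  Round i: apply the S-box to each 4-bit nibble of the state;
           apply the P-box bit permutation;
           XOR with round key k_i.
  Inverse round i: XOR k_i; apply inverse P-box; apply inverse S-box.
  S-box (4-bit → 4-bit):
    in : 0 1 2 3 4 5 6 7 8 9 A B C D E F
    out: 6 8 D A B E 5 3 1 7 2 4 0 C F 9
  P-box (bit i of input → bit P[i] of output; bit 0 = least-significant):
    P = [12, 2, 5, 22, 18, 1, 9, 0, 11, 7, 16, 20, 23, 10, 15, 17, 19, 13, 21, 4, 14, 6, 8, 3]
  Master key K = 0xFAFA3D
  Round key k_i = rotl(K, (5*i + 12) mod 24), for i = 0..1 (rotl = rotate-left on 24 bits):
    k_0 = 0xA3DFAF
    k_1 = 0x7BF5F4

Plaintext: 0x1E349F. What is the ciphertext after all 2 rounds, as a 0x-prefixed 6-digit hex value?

0x8970CB

s_0 = plaintext = 0x1E349F
s_1 = Round(s_0, k_0) = 0xDDE135
s_2 = Round(s_1, k_1) = 0x8970CB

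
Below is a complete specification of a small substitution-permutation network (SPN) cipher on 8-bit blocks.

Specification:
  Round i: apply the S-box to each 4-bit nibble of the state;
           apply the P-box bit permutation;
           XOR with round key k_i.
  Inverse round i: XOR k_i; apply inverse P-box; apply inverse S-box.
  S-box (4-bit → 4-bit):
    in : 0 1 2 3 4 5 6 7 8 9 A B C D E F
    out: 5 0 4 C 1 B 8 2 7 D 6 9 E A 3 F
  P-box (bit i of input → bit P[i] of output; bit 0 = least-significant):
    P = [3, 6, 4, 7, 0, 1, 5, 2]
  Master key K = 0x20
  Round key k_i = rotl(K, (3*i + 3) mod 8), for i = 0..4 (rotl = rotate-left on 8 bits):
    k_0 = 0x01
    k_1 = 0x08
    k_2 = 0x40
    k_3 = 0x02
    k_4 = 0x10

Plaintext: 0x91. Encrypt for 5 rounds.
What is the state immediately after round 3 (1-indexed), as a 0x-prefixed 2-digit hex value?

0x78

s_0 = plaintext = 0x91
s_1 = Round(s_0, k_0) = 0x24
s_2 = Round(s_1, k_1) = 0x20
s_3 = Round(s_2, k_2) = 0x78
s_4 = Round(s_3, k_3) = 0x58
s_5 = Round(s_4, k_4) = 0x4F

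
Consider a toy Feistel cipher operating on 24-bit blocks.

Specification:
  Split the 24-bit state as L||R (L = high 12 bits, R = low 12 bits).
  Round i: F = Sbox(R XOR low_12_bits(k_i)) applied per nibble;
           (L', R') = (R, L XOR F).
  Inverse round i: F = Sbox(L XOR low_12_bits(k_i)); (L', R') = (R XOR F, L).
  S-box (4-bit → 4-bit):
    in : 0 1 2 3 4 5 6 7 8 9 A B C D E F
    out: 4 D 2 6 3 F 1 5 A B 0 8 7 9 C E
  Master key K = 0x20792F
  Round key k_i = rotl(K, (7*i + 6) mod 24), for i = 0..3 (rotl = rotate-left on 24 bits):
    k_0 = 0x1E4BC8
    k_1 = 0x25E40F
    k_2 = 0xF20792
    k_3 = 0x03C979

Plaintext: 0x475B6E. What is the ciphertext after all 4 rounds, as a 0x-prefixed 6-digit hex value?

0xE77D7A

s_0 = plaintext = 0x475B6E
s_1 = Round(s_0, k_0) = 0xB6E074
s_2 = Round(s_1, k_1) = 0x074836
s_3 = Round(s_2, k_2) = 0x836E77
s_4 = Round(s_3, k_3) = 0xE77D7A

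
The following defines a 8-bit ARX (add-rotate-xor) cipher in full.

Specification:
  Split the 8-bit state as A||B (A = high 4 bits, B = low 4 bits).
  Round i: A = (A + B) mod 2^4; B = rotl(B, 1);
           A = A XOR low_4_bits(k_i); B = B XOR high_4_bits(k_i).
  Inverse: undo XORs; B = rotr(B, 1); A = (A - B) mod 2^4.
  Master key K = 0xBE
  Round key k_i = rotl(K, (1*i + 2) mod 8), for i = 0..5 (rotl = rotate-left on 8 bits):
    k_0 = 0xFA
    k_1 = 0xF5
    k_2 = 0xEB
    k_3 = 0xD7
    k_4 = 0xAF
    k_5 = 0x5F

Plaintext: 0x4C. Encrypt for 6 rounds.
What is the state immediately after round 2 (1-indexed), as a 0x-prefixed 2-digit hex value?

0x53

s_0 = plaintext = 0x4C
s_1 = Round(s_0, k_0) = 0xA6
s_2 = Round(s_1, k_1) = 0x53
s_3 = Round(s_2, k_2) = 0x38
s_4 = Round(s_3, k_3) = 0xCC
s_5 = Round(s_4, k_4) = 0x73
s_6 = Round(s_5, k_5) = 0x53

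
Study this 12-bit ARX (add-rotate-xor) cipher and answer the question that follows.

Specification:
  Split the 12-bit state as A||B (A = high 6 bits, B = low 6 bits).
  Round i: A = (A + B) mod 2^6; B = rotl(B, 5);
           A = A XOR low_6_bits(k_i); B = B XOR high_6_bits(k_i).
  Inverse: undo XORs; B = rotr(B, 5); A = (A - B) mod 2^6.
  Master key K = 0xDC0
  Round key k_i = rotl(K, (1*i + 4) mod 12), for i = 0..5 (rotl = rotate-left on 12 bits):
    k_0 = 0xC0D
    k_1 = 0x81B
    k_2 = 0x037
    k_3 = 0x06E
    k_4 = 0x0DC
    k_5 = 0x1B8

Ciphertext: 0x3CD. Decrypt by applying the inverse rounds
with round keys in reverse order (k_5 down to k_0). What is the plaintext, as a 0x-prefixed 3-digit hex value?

s_0 = ciphertext = 0x3CD
s_1 = InvRound(s_0, k_5) = 0x856
s_2 = InvRound(s_1, k_4) = 0x4EA
s_3 = InvRound(s_2, k_3) = 0x997
s_4 = InvRound(s_3, k_2) = 0x8EE
s_5 = InvRound(s_4, k_1) = 0x71C
s_6 = InvRound(s_5, k_0) = 0xE19

0xE19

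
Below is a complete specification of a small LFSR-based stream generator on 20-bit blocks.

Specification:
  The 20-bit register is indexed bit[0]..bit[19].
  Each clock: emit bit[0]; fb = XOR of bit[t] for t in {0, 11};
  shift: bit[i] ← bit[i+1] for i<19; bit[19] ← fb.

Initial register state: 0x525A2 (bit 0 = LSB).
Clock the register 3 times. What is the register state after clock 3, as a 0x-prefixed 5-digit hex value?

reg_0 = 0x525A2
clock 1: out=0, reg = 0x292D1
clock 2: out=1, reg = 0x94968
clock 3: out=0, reg = 0xCA4B4

0xCA4B4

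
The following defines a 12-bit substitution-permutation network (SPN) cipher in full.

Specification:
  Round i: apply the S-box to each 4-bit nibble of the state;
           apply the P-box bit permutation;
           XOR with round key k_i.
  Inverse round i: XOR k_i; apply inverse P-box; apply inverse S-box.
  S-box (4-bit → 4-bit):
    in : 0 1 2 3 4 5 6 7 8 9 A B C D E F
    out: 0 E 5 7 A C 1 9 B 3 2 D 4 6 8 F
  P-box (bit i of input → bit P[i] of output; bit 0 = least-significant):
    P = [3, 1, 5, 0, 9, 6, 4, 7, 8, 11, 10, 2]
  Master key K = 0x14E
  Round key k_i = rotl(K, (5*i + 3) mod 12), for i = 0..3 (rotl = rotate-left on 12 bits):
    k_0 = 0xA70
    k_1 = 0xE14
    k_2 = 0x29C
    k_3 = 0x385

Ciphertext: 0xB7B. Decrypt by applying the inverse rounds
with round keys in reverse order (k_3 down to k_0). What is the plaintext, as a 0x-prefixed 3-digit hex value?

s_0 = ciphertext = 0xB7B
s_1 = InvRound(s_0, k_3) = 0x413
s_2 = InvRound(s_1, k_2) = 0x578
s_3 = InvRound(s_2, k_1) = 0x892
s_4 = InvRound(s_3, k_0) = 0x08D

0x08D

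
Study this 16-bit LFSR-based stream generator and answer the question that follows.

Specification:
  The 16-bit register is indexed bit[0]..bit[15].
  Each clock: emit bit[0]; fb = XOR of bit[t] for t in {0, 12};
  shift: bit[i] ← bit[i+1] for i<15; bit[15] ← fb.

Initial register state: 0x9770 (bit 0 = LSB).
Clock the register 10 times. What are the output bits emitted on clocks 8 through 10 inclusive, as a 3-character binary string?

reg_0 = 0x9770
clock 1: out=0, reg = 0xCBB8
clock 2: out=0, reg = 0x65DC
clock 3: out=0, reg = 0x32EE
clock 4: out=0, reg = 0x9977
clock 5: out=1, reg = 0x4CBB
clock 6: out=1, reg = 0xA65D
clock 7: out=1, reg = 0xD32E
clock 8: out=0, reg = 0xE997
clock 9: out=1, reg = 0xF4CB
clock 10: out=1, reg = 0x7A65

011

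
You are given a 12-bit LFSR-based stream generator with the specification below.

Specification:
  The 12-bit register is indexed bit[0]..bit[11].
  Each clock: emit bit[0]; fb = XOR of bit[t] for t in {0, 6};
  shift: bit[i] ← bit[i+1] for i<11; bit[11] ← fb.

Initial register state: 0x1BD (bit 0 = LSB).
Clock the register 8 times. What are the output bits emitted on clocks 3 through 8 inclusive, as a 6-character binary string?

reg_0 = 0x1BD
clock 1: out=1, reg = 0x8DE
clock 2: out=0, reg = 0xC6F
clock 3: out=1, reg = 0x637
clock 4: out=1, reg = 0xB1B
clock 5: out=1, reg = 0xD8D
clock 6: out=1, reg = 0xEC6
clock 7: out=0, reg = 0xF63
clock 8: out=1, reg = 0x7B1

111101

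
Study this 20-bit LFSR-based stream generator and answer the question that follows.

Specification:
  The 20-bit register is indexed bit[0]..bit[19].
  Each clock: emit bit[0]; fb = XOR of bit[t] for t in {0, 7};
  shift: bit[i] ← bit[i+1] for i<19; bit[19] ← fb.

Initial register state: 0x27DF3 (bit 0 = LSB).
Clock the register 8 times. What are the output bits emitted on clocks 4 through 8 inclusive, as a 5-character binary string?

01111

reg_0 = 0x27DF3
clock 1: out=1, reg = 0x13EF9
clock 2: out=1, reg = 0x09F7C
clock 3: out=0, reg = 0x04FBE
clock 4: out=0, reg = 0x827DF
clock 5: out=1, reg = 0x413EF
clock 6: out=1, reg = 0x209F7
clock 7: out=1, reg = 0x104FB
clock 8: out=1, reg = 0x0827D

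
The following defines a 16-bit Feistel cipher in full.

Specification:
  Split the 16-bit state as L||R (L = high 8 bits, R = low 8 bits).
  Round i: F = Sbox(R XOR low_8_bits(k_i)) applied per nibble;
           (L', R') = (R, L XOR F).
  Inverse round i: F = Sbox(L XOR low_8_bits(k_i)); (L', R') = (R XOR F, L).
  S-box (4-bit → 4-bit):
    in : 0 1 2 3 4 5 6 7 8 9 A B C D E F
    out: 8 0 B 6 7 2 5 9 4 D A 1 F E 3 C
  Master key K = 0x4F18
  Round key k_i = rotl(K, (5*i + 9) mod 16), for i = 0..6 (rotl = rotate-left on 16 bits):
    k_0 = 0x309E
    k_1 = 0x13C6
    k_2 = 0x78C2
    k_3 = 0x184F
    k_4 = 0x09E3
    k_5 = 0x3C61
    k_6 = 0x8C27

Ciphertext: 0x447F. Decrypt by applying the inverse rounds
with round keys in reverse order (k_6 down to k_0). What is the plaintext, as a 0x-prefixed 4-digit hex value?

s_0 = ciphertext = 0x447F
s_1 = InvRound(s_0, k_6) = 0x2944
s_2 = InvRound(s_1, k_5) = 0x3029
s_3 = InvRound(s_2, k_4) = 0xCF30
s_4 = InvRound(s_3, k_3) = 0x78CF
s_5 = InvRound(s_4, k_2) = 0xD578
s_6 = InvRound(s_5, k_1) = 0x7ED5
s_7 = InvRound(s_6, k_0) = 0xED7E

0xED7E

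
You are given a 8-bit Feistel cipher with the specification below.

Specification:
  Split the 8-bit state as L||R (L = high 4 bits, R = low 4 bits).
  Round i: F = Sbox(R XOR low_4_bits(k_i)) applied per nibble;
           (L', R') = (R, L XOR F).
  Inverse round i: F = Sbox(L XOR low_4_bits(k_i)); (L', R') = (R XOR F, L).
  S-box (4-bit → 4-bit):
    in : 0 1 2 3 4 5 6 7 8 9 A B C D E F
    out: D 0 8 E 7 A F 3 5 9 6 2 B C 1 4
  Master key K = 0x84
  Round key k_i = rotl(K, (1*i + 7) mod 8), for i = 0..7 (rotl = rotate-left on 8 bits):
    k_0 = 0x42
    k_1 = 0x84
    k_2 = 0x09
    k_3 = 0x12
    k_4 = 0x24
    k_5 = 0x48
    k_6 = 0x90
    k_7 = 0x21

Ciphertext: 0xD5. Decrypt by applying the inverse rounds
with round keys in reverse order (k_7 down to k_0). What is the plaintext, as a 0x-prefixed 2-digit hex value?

0xB1

s_0 = ciphertext = 0xD5
s_1 = InvRound(s_0, k_7) = 0xED
s_2 = InvRound(s_1, k_6) = 0xCE
s_3 = InvRound(s_2, k_5) = 0x9C
s_4 = InvRound(s_3, k_4) = 0x09
s_5 = InvRound(s_4, k_3) = 0x10
s_6 = InvRound(s_5, k_2) = 0x51
s_7 = InvRound(s_6, k_1) = 0x15
s_8 = InvRound(s_7, k_0) = 0xB1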